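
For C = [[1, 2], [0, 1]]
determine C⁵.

C = I + N where N = [[0, 2], [0, 0]] is strictly upper-triangular, so N² = 0.
(I + N)⁵ = I + 5·N = [[1, 10], [0, 1]].

[[1, 10], [0, 1]]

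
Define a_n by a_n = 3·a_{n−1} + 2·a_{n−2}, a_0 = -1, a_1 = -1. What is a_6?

With companion matrix Q = [[3, 2], [1, 0]], [a_n, a_{n−1}]ᵀ = Q·[a_{n−1}, a_{n−2}]ᵀ, so [a_6, a_5]ᵀ = Q⁵·[a_1, a_0]ᵀ.
Q⁵ = [[495, 278], [139, 78]], giving [a_6, a_5]ᵀ = [[-773], [-217]].

-773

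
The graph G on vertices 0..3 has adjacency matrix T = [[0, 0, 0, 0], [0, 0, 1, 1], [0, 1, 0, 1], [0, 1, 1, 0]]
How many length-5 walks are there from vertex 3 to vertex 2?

The number of length-5 walks from vertex 3 to vertex 2 is entry (3,2) of T⁵, where T is the adjacency matrix.
T² = [[0, 0, 0, 0], [0, 2, 1, 1], [0, 1, 2, 1], [0, 1, 1, 2]]
T³ = [[0, 0, 0, 0], [0, 2, 3, 3], [0, 3, 2, 3], [0, 3, 3, 2]]
T⁴ = [[0, 0, 0, 0], [0, 6, 5, 5], [0, 5, 6, 5], [0, 5, 5, 6]]
T⁵ = [[0, 0, 0, 0], [0, 10, 11, 11], [0, 11, 10, 11], [0, 11, 11, 10]]

11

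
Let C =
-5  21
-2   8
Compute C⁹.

[[-3065, 10731], [-1022, 3578]]

tr C = 3 and det C = 2, so the characteristic polynomial is λ² − (3)λ + (2) with roots 1 and 2.
Eigenvectors give P = [[7, 3], [2, 1]] with P⁻¹ = [[1, -3], [-2, 7]], and C = P·diag(1, 2)·P⁻¹.
Then C⁹ = P·diag(1, 512)·P⁻¹ = [[7, 1536], [2, 512]] · [[1, -3], [-2, 7]] = [[-3065, 10731], [-1022, 3578]].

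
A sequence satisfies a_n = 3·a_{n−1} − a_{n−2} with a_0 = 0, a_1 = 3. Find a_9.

With companion matrix M = [[3, −1], [1, 0]], [a_n, a_{n−1}]ᵀ = M·[a_{n−1}, a_{n−2}]ᵀ, so [a_9, a_8]ᵀ = M⁸·[a_1, a_0]ᵀ.
M⁸ = [[2584, −987], [987, −377]], giving [a_9, a_8]ᵀ = [[7752], [2961]].

7752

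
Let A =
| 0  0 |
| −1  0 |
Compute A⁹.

A is strictly triangular, hence nilpotent: A² = 0, so A⁹ = 0.

[[0, 0], [0, 0]]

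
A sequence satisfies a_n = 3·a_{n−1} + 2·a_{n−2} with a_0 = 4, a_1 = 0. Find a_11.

With companion matrix T = [[3, 2], [1, 0]], [a_n, a_{n−1}]ᵀ = T·[a_{n−1}, a_{n−2}]ᵀ, so [a_11, a_10]ᵀ = T¹⁰·[a_1, a_0]ᵀ.
T¹⁰ = [[283667, 159294], [79647, 44726]], giving [a_11, a_10]ᵀ = [[637176], [178904]].

637176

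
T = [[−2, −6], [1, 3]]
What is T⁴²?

[[−2, −6], [1, 3]]

T² = T (a projection; rank 1, trace 1), so T⁴² = T.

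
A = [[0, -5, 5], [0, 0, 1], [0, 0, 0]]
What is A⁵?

[[0, 0, 0], [0, 0, 0], [0, 0, 0]]

A is strictly triangular, hence nilpotent: A³ = 0, so A⁵ = 0.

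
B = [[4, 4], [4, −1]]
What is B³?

B² = [[32, 12], [12, 17]]
B³ = [[176, 116], [116, 31]]

[[176, 116], [116, 31]]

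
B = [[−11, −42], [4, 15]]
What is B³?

tr B = 4 and det B = 3, so the characteristic polynomial is λ² − (4)λ + (3) with roots 1 and 3.
Eigenvectors give P = [[7, −3], [−2, 1]] with P⁻¹ = [[1, 3], [2, 7]], and B = P·diag(1, 3)·P⁻¹.
Then B³ = P·diag(1, 27)·P⁻¹ = [[7, −81], [−2, 27]] · [[1, 3], [2, 7]] = [[−155, −546], [52, 183]].

[[−155, −546], [52, 183]]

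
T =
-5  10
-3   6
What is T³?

T² = T (a projection; rank 1, trace 1), so T³ = T.

[[-5, 10], [-3, 6]]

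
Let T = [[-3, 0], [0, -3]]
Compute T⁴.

T² = [[9, 0], [0, 9]]
T³ = [[-27, 0], [0, -27]]
T⁴ = [[81, 0], [0, 81]]

[[81, 0], [0, 81]]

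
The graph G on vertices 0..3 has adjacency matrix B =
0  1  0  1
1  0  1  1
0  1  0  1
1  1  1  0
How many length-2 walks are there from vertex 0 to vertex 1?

The number of length-2 walks from vertex 0 to vertex 1 is entry (0,1) of B², where B is the adjacency matrix.
B² = [[2, 1, 2, 1], [1, 3, 1, 2], [2, 1, 2, 1], [1, 2, 1, 3]]

1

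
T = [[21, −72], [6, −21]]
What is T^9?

tr T = 0 and det T = −9, so the characteristic polynomial is λ² − (0)λ + (−9) with roots −3 and 3.
Eigenvectors give P = [[−3, −4], [−1, −1]] with P⁻¹ = [[1, −4], [−1, 3]], and T = P·diag(−3, 3)·P⁻¹.
Then T^9 = P·diag(−19683, 19683)·P⁻¹ = [[59049, −78732], [19683, −19683]] · [[1, −4], [−1, 3]] = [[137781, −472392], [39366, −137781]].

[[137781, −472392], [39366, −137781]]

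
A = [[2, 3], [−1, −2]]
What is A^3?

[[2, 3], [−1, −2]]

A² = I (check: tr A = 0 and det A = −1), so A^3 = A since 3 is odd.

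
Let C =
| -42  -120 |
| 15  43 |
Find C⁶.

[[-5256, -15960], [1995, 6049]]

tr C = 1 and det C = -6, so the characteristic polynomial is λ² − (1)λ + (-6) with roots -2 and 3.
Eigenvectors give P = [[-3, -8], [1, 3]] with P⁻¹ = [[-3, -8], [1, 3]], and C = P·diag(-2, 3)·P⁻¹.
Then C⁶ = P·diag(64, 729)·P⁻¹ = [[-192, -5832], [64, 2187]] · [[-3, -8], [1, 3]] = [[-5256, -15960], [1995, 6049]].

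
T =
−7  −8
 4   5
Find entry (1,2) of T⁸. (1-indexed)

13120

tr T = −2 and det T = −3, so the characteristic polynomial is λ² − (−2)λ + (−3) with roots −3 and 1.
Eigenvectors give P = [[−2, −1], [1, 1]] with P⁻¹ = [[−1, −1], [1, 2]], and T = P·diag(−3, 1)·P⁻¹.
Then T⁸ = P·diag(6561, 1)·P⁻¹ = [[−13122, −1], [6561, 1]] · [[−1, −1], [1, 2]] = [[13121, 13120], [−6560, −6559]].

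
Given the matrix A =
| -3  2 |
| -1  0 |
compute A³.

[[-15, 14], [-7, 6]]

tr A = -3 and det A = 2, so the characteristic polynomial is λ² − (-3)λ + (2) with roots -2 and -1.
Eigenvectors give P = [[-2, -1], [-1, -1]] with P⁻¹ = [[-1, 1], [1, -2]], and A = P·diag(-2, -1)·P⁻¹.
Then A³ = P·diag(-8, -1)·P⁻¹ = [[16, 1], [8, 1]] · [[-1, 1], [1, -2]] = [[-15, 14], [-7, 6]].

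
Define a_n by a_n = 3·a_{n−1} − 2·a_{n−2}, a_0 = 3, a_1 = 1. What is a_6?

With companion matrix A = [[3, −2], [1, 0]], [a_n, a_{n−1}]ᵀ = A·[a_{n−1}, a_{n−2}]ᵀ, so [a_6, a_5]ᵀ = A^5·[a_1, a_0]ᵀ.
A^5 = [[63, −62], [31, −30]], giving [a_6, a_5]ᵀ = [[−123], [−59]].

−123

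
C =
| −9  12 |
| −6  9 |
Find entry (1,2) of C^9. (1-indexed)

tr C = 0 and det C = −9, so the characteristic polynomial is λ² − (0)λ + (−9) with roots 3 and −3.
Eigenvectors give P = [[1, 2], [1, 1]] with P⁻¹ = [[−1, 2], [1, −1]], and C = P·diag(3, −3)·P⁻¹.
Then C^9 = P·diag(19683, −19683)·P⁻¹ = [[19683, −39366], [19683, −19683]] · [[−1, 2], [1, −1]] = [[−59049, 78732], [−39366, 59049]].

78732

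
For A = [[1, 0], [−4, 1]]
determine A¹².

A = I + N where N = [[0, 0], [−4, 0]] is strictly lower-triangular, so N² = 0.
(I + N)¹² = I + 12·N = [[1, 0], [−48, 1]].

[[1, 0], [−48, 1]]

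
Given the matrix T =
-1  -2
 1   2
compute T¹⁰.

T² = T (a projection; rank 1, trace 1), so T¹⁰ = T.

[[-1, -2], [1, 2]]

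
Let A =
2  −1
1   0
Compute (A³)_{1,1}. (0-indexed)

−2

A² = [[3, −2], [2, −1]]
A³ = [[4, −3], [3, −2]]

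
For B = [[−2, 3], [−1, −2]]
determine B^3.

B^2 = [[1, −12], [4, 1]]
B^3 = [[10, 27], [−9, 10]]

[[10, 27], [−9, 10]]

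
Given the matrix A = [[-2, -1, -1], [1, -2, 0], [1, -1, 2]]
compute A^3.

[[1, -12, -2], [10, -1, 2], [4, 0, 7]]

A^2 = [[2, 5, 0], [-4, 3, -1], [-1, -1, 3]]
A^3 = [[1, -12, -2], [10, -1, 2], [4, 0, 7]]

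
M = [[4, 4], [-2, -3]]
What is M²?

[[8, 4], [-2, 1]]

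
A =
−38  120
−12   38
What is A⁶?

tr A = 0 and det A = −4, so the characteristic polynomial is λ² − (0)λ + (−4) with roots −2 and 2.
Eigenvectors give P = [[10, −3], [3, −1]] with P⁻¹ = [[1, −3], [3, −10]], and A = P·diag(−2, 2)·P⁻¹.
Then A⁶ = P·diag(64, 64)·P⁻¹ = [[640, −192], [192, −64]] · [[1, −3], [3, −10]] = [[64, 0], [0, 64]].

[[64, 0], [0, 64]]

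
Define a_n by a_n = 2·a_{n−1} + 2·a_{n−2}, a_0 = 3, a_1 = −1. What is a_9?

With companion matrix B = [[2, 2], [1, 0]], [a_n, a_{n−1}]ᵀ = B·[a_{n−1}, a_{n−2}]ᵀ, so [a_9, a_8]ᵀ = B^8·[a_1, a_0]ᵀ.
B^8 = [[2448, 1792], [896, 656]], giving [a_9, a_8]ᵀ = [[2928], [1072]].

2928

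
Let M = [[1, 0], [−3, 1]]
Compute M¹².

[[1, 0], [−36, 1]]

M = I + N where N = [[0, 0], [−3, 0]] is strictly lower-triangular, so N² = 0.
(I + N)¹² = I + 12·N = [[1, 0], [−36, 1]].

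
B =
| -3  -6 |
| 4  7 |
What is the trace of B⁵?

tr B = 4 and det B = 3, so the characteristic polynomial is λ² − (4)λ + (3) with roots 1 and 3.
Eigenvectors give P = [[3, -1], [-2, 1]] with P⁻¹ = [[1, 1], [2, 3]], and B = P·diag(1, 3)·P⁻¹.
Then B⁵ = P·diag(1, 243)·P⁻¹ = [[3, -243], [-2, 243]] · [[1, 1], [2, 3]] = [[-483, -726], [484, 727]].

244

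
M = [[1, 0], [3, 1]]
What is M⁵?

M = I + N where N = [[0, 0], [3, 0]] is strictly lower-triangular, so N² = 0.
(I + N)⁵ = I + 5·N = [[1, 0], [15, 1]].

[[1, 0], [15, 1]]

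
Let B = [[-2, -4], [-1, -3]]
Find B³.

B² = [[8, 20], [5, 13]]
B³ = [[-36, -92], [-23, -59]]

[[-36, -92], [-23, -59]]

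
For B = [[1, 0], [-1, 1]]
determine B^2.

[[1, 0], [-2, 1]]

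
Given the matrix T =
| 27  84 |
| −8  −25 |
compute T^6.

tr T = 2 and det T = −3, so the characteristic polynomial is λ² − (2)λ + (−3) with roots −1 and 3.
Eigenvectors give P = [[−3, 7], [1, −2]] with P⁻¹ = [[2, 7], [1, 3]], and T = P·diag(−1, 3)·P⁻¹.
Then T^6 = P·diag(1, 729)·P⁻¹ = [[−3, 5103], [1, −1458]] · [[2, 7], [1, 3]] = [[5097, 15288], [−1456, −4367]].

[[5097, 15288], [−1456, −4367]]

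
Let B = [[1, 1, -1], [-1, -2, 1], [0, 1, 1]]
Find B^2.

[[0, -2, -1], [1, 4, 0], [-1, -1, 2]]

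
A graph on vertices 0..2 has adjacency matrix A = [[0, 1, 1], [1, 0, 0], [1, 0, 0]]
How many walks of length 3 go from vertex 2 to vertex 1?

The number of length-3 walks from vertex 2 to vertex 1 is entry (2,1) of A³, where A is the adjacency matrix.
A² = [[2, 0, 0], [0, 1, 1], [0, 1, 1]]
A³ = [[0, 2, 2], [2, 0, 0], [2, 0, 0]]

0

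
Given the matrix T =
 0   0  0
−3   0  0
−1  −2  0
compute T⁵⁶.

T is strictly triangular, hence nilpotent: T³ = 0, so T⁵⁶ = 0.

[[0, 0, 0], [0, 0, 0], [0, 0, 0]]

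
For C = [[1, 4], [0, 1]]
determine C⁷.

[[1, 28], [0, 1]]

C = I + N where N = [[0, 4], [0, 0]] is strictly upper-triangular, so N² = 0.
(I + N)⁷ = I + 7·N = [[1, 28], [0, 1]].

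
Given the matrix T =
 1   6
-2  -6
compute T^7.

tr T = -5 and det T = 6, so the characteristic polynomial is λ² − (-5)λ + (6) with roots -3 and -2.
Eigenvectors give P = [[-3, 2], [2, -1]] with P⁻¹ = [[1, 2], [2, 3]], and T = P·diag(-3, -2)·P⁻¹.
Then T^7 = P·diag(-2187, -128)·P⁻¹ = [[6561, -256], [-4374, 128]] · [[1, 2], [2, 3]] = [[6049, 12354], [-4118, -8364]].

[[6049, 12354], [-4118, -8364]]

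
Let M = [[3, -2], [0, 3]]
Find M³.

[[27, -54], [0, 27]]

M² = [[9, -12], [0, 9]]
M³ = [[27, -54], [0, 27]]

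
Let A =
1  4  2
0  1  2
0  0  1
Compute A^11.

[[1, 44, 462], [0, 1, 22], [0, 0, 1]]

A = I + N where N = [[0, 4, 2], [0, 0, 2], [0, 0, 0]] is strictly upper-triangular, so N^3 = 0.
(I + N)^11 = I + 11·N + 55·N^2 = [[1, 44, 462], [0, 1, 22], [0, 0, 1]].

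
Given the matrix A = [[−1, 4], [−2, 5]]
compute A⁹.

tr A = 4 and det A = 3, so the characteristic polynomial is λ² − (4)λ + (3) with roots 1 and 3.
Eigenvectors give P = [[2, 1], [1, 1]] with P⁻¹ = [[1, −1], [−1, 2]], and A = P·diag(1, 3)·P⁻¹.
Then A⁹ = P·diag(1, 19683)·P⁻¹ = [[2, 19683], [1, 19683]] · [[1, −1], [−1, 2]] = [[−19681, 39364], [−19682, 39365]].

[[−19681, 39364], [−19682, 39365]]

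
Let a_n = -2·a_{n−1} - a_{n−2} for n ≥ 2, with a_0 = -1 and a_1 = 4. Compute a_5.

With companion matrix C = [[-2, -1], [1, 0]], [a_n, a_{n−1}]ᵀ = C·[a_{n−1}, a_{n−2}]ᵀ, so [a_5, a_4]ᵀ = C⁴·[a_1, a_0]ᵀ.
C⁴ = [[5, 4], [-4, -3]], giving [a_5, a_4]ᵀ = [[16], [-13]].

16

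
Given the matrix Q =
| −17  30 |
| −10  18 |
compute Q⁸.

tr Q = 1 and det Q = −6, so the characteristic polynomial is λ² − (1)λ + (−6) with roots −2 and 3.
Eigenvectors give P = [[−2, −3], [−1, −2]] with P⁻¹ = [[−2, 3], [1, −2]], and Q = P·diag(−2, 3)·P⁻¹.
Then Q⁸ = P·diag(256, 6561)·P⁻¹ = [[−512, −19683], [−256, −13122]] · [[−2, 3], [1, −2]] = [[−18659, 37830], [−12610, 25476]].

[[−18659, 37830], [−12610, 25476]]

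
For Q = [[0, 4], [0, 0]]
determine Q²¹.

Q is strictly triangular, hence nilpotent: Q² = 0, so Q²¹ = 0.

[[0, 0], [0, 0]]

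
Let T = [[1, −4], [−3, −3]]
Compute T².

[[13, 8], [6, 21]]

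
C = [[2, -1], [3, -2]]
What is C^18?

[[1, 0], [0, 1]]

C² = I (check: tr C = 0 and det C = -1), so C^18 = I since 18 is even.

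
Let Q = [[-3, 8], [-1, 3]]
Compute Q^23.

Q² = I (check: tr Q = 0 and det Q = -1), so Q^23 = Q since 23 is odd.

[[-3, 8], [-1, 3]]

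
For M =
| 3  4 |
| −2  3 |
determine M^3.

M^2 = [[1, 24], [−12, 1]]
M^3 = [[−45, 76], [−38, −45]]

[[−45, 76], [−38, −45]]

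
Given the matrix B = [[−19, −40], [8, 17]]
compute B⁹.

tr B = −2 and det B = −3, so the characteristic polynomial is λ² − (−2)λ + (−3) with roots 1 and −3.
Eigenvectors give P = [[2, −5], [−1, 2]] with P⁻¹ = [[−2, −5], [−1, −2]], and B = P·diag(1, −3)·P⁻¹.
Then B⁹ = P·diag(1, −19683)·P⁻¹ = [[2, 98415], [−1, −39366]] · [[−2, −5], [−1, −2]] = [[−98419, −196840], [39368, 78737]].

[[−98419, −196840], [39368, 78737]]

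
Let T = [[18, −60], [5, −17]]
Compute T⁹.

[[80268, −242340], [20195, −61097]]

tr T = 1 and det T = −6, so the characteristic polynomial is λ² − (1)λ + (−6) with roots −2 and 3.
Eigenvectors give P = [[3, 4], [1, 1]] with P⁻¹ = [[−1, 4], [1, −3]], and T = P·diag(−2, 3)·P⁻¹.
Then T⁹ = P·diag(−512, 19683)·P⁻¹ = [[−1536, 78732], [−512, 19683]] · [[−1, 4], [1, −3]] = [[80268, −242340], [20195, −61097]].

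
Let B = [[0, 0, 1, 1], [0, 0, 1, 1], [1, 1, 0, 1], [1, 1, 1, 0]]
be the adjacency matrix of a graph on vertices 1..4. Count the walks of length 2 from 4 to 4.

The number of length-2 walks from vertex 4 to vertex 4 is entry (4,4) of B^2, where B is the adjacency matrix.
B^2 = [[2, 2, 1, 1], [2, 2, 1, 1], [1, 1, 3, 2], [1, 1, 2, 3]]

3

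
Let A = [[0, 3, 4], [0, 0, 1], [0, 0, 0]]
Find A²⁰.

[[0, 0, 0], [0, 0, 0], [0, 0, 0]]

A is strictly triangular, hence nilpotent: A³ = 0, so A²⁰ = 0.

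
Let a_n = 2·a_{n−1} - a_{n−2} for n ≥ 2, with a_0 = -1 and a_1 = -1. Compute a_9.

With companion matrix A = [[2, -1], [1, 0]], [a_n, a_{n−1}]ᵀ = A·[a_{n−1}, a_{n−2}]ᵀ, so [a_9, a_8]ᵀ = A^8·[a_1, a_0]ᵀ.
A^8 = [[9, -8], [8, -7]], giving [a_9, a_8]ᵀ = [[-1], [-1]].

-1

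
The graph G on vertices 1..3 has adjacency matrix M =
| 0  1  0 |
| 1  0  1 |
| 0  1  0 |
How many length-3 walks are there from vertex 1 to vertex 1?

0

The number of length-3 walks from vertex 1 to vertex 1 is entry (1,1) of M^3, where M is the adjacency matrix.
M^2 = [[1, 0, 1], [0, 2, 0], [1, 0, 1]]
M^3 = [[0, 2, 0], [2, 0, 2], [0, 2, 0]]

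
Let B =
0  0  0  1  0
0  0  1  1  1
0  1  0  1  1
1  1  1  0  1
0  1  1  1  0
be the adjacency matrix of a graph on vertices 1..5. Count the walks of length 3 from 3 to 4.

The number of length-3 walks from vertex 3 to vertex 4 is entry (3,4) of B³, where B is the adjacency matrix.
B² = [[1, 1, 1, 0, 1], [1, 3, 2, 2, 2], [1, 2, 3, 2, 2], [0, 2, 2, 4, 2], [1, 2, 2, 2, 3]]
B³ = [[0, 2, 2, 4, 2], [2, 6, 7, 8, 7], [2, 7, 6, 8, 7], [4, 8, 8, 6, 8], [2, 7, 7, 8, 6]]

8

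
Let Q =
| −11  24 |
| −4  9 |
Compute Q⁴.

[[241, −480], [80, −159]]

tr Q = −2 and det Q = −3, so the characteristic polynomial is λ² − (−2)λ + (−3) with roots 1 and −3.
Eigenvectors give P = [[−2, −3], [−1, −1]] with P⁻¹ = [[1, −3], [−1, 2]], and Q = P·diag(1, −3)·P⁻¹.
Then Q⁴ = P·diag(1, 81)·P⁻¹ = [[−2, −243], [−1, −81]] · [[1, −3], [−1, 2]] = [[241, −480], [80, −159]].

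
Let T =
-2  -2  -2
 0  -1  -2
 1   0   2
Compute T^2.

[[2, 6, 4], [-2, 1, -2], [0, -2, 2]]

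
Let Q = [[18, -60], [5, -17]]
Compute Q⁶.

tr Q = 1 and det Q = -6, so the characteristic polynomial is λ² − (1)λ + (-6) with roots 3 and -2.
Eigenvectors give P = [[4, 3], [1, 1]] with P⁻¹ = [[1, -3], [-1, 4]], and Q = P·diag(3, -2)·P⁻¹.
Then Q⁶ = P·diag(729, 64)·P⁻¹ = [[2916, 192], [729, 64]] · [[1, -3], [-1, 4]] = [[2724, -7980], [665, -1931]].

[[2724, -7980], [665, -1931]]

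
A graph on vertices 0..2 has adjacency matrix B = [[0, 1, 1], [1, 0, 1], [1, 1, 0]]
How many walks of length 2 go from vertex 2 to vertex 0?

The number of length-2 walks from vertex 2 to vertex 0 is entry (2,0) of B², where B is the adjacency matrix.
B² = [[2, 1, 1], [1, 2, 1], [1, 1, 2]]

1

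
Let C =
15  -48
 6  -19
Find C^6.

[[-5823, 17472], [-2184, 6553]]

tr C = -4 and det C = 3, so the characteristic polynomial is λ² − (-4)λ + (3) with roots -1 and -3.
Eigenvectors give P = [[-3, 8], [-1, 3]] with P⁻¹ = [[-3, 8], [-1, 3]], and C = P·diag(-1, -3)·P⁻¹.
Then C^6 = P·diag(1, 729)·P⁻¹ = [[-3, 5832], [-1, 2187]] · [[-3, 8], [-1, 3]] = [[-5823, 17472], [-2184, 6553]].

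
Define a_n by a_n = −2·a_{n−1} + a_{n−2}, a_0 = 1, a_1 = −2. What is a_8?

With companion matrix M = [[−2, 1], [1, 0]], [a_n, a_{n−1}]ᵀ = M·[a_{n−1}, a_{n−2}]ᵀ, so [a_8, a_7]ᵀ = M⁷·[a_1, a_0]ᵀ.
M⁷ = [[−408, 169], [169, −70]], giving [a_8, a_7]ᵀ = [[985], [−408]].

985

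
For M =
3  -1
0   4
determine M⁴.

[[81, -175], [0, 256]]

M² = [[9, -7], [0, 16]]
M³ = [[27, -37], [0, 64]]
M⁴ = [[81, -175], [0, 256]]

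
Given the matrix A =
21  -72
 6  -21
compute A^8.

[[6561, 0], [0, 6561]]

tr A = 0 and det A = -9, so the characteristic polynomial is λ² − (0)λ + (-9) with roots -3 and 3.
Eigenvectors give P = [[3, 4], [1, 1]] with P⁻¹ = [[-1, 4], [1, -3]], and A = P·diag(-3, 3)·P⁻¹.
Then A^8 = P·diag(6561, 6561)·P⁻¹ = [[19683, 26244], [6561, 6561]] · [[-1, 4], [1, -3]] = [[6561, 0], [0, 6561]].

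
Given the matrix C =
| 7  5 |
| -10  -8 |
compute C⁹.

tr C = -1 and det C = -6, so the characteristic polynomial is λ² − (-1)λ + (-6) with roots -3 and 2.
Eigenvectors give P = [[-1, -1], [2, 1]] with P⁻¹ = [[1, 1], [-2, -1]], and C = P·diag(-3, 2)·P⁻¹.
Then C⁹ = P·diag(-19683, 512)·P⁻¹ = [[19683, -512], [-39366, 512]] · [[1, 1], [-2, -1]] = [[20707, 20195], [-40390, -39878]].

[[20707, 20195], [-40390, -39878]]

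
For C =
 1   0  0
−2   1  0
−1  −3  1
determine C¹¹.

C = I + N where N = [[0, 0, 0], [−2, 0, 0], [−1, −3, 0]] is strictly lower-triangular, so N³ = 0.
(I + N)¹¹ = I + 11·N + 55·N² = [[1, 0, 0], [−22, 1, 0], [319, −33, 1]].

[[1, 0, 0], [−22, 1, 0], [319, −33, 1]]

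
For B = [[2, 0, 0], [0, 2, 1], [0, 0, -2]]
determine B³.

B² = [[4, 0, 0], [0, 4, 0], [0, 0, 4]]
B³ = [[8, 0, 0], [0, 8, 4], [0, 0, -8]]

[[8, 0, 0], [0, 8, 4], [0, 0, -8]]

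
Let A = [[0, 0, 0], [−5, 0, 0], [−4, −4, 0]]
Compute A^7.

[[0, 0, 0], [0, 0, 0], [0, 0, 0]]

A is strictly triangular, hence nilpotent: A^3 = 0, so A^7 = 0.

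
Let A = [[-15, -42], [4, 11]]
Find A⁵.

tr A = -4 and det A = 3, so the characteristic polynomial is λ² − (-4)λ + (3) with roots -1 and -3.
Eigenvectors give P = [[-3, 7], [1, -2]] with P⁻¹ = [[2, 7], [1, 3]], and A = P·diag(-1, -3)·P⁻¹.
Then A⁵ = P·diag(-1, -243)·P⁻¹ = [[3, -1701], [-1, 486]] · [[2, 7], [1, 3]] = [[-1695, -5082], [484, 1451]].

[[-1695, -5082], [484, 1451]]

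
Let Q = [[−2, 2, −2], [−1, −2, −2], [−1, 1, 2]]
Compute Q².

[[4, −10, −4], [6, 0, 2], [−1, −2, 4]]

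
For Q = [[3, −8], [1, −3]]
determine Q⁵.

Q² = I (check: tr Q = 0 and det Q = −1), so Q⁵ = Q since 5 is odd.

[[3, −8], [1, −3]]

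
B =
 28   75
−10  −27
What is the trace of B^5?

211

tr B = 1 and det B = −6, so the characteristic polynomial is λ² − (1)λ + (−6) with roots −2 and 3.
Eigenvectors give P = [[−5, −3], [2, 1]] with P⁻¹ = [[1, 3], [−2, −5]], and B = P·diag(−2, 3)·P⁻¹.
Then B^5 = P·diag(−32, 243)·P⁻¹ = [[160, −729], [−64, 243]] · [[1, 3], [−2, −5]] = [[1618, 4125], [−550, −1407]].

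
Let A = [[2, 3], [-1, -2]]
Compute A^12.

A² = I (check: tr A = 0 and det A = -1), so A^12 = I since 12 is even.

[[1, 0], [0, 1]]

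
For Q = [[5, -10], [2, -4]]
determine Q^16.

[[5, -10], [2, -4]]

Q² = Q (a projection; rank 1, trace 1), so Q^16 = Q.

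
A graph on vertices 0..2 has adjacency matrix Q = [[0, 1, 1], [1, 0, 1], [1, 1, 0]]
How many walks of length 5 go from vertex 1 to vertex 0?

The number of length-5 walks from vertex 1 to vertex 0 is entry (1,0) of Q⁵, where Q is the adjacency matrix.
Q² = [[2, 1, 1], [1, 2, 1], [1, 1, 2]]
Q³ = [[2, 3, 3], [3, 2, 3], [3, 3, 2]]
Q⁴ = [[6, 5, 5], [5, 6, 5], [5, 5, 6]]
Q⁵ = [[10, 11, 11], [11, 10, 11], [11, 11, 10]]

11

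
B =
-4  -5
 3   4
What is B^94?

[[1, 0], [0, 1]]

B² = I (check: tr B = 0 and det B = -1), so B^94 = I since 94 is even.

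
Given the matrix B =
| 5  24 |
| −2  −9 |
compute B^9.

tr B = −4 and det B = 3, so the characteristic polynomial is λ² − (−4)λ + (3) with roots −3 and −1.
Eigenvectors give P = [[−3, 4], [1, −1]] with P⁻¹ = [[1, 4], [1, 3]], and B = P·diag(−3, −1)·P⁻¹.
Then B^9 = P·diag(−19683, −1)·P⁻¹ = [[59049, −4], [−19683, 1]] · [[1, 4], [1, 3]] = [[59045, 236184], [−19682, −78729]].

[[59045, 236184], [−19682, −78729]]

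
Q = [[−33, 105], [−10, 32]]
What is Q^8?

tr Q = −1 and det Q = −6, so the characteristic polynomial is λ² − (−1)λ + (−6) with roots 2 and −3.
Eigenvectors give P = [[3, −7], [1, −2]] with P⁻¹ = [[−2, 7], [−1, 3]], and Q = P·diag(2, −3)·P⁻¹.
Then Q^8 = P·diag(256, 6561)·P⁻¹ = [[768, −45927], [256, −13122]] · [[−2, 7], [−1, 3]] = [[44391, −132405], [12610, −37574]].

[[44391, −132405], [12610, −37574]]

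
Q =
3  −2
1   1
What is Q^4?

Q^2 = [[7, −8], [4, −1]]
Q^3 = [[13, −22], [11, −9]]
Q^4 = [[17, −48], [24, −31]]

[[17, −48], [24, −31]]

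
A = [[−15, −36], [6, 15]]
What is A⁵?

tr A = 0 and det A = −9, so the characteristic polynomial is λ² − (0)λ + (−9) with roots −3 and 3.
Eigenvectors give P = [[3, −2], [−1, 1]] with P⁻¹ = [[1, 2], [1, 3]], and A = P·diag(−3, 3)·P⁻¹.
Then A⁵ = P·diag(−243, 243)·P⁻¹ = [[−729, −486], [243, 243]] · [[1, 2], [1, 3]] = [[−1215, −2916], [486, 1215]].

[[−1215, −2916], [486, 1215]]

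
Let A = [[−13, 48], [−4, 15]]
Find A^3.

[[−85, 336], [−28, 111]]

tr A = 2 and det A = −3, so the characteristic polynomial is λ² − (2)λ + (−3) with roots 3 and −1.
Eigenvectors give P = [[3, −4], [1, −1]] with P⁻¹ = [[−1, 4], [−1, 3]], and A = P·diag(3, −1)·P⁻¹.
Then A^3 = P·diag(27, −1)·P⁻¹ = [[81, 4], [27, 1]] · [[−1, 4], [−1, 3]] = [[−85, 336], [−28, 111]].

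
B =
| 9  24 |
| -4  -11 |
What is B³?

tr B = -2 and det B = -3, so the characteristic polynomial is λ² − (-2)λ + (-3) with roots -3 and 1.
Eigenvectors give P = [[-2, 3], [1, -1]] with P⁻¹ = [[1, 3], [1, 2]], and B = P·diag(-3, 1)·P⁻¹.
Then B³ = P·diag(-27, 1)·P⁻¹ = [[54, 3], [-27, -1]] · [[1, 3], [1, 2]] = [[57, 168], [-28, -83]].

[[57, 168], [-28, -83]]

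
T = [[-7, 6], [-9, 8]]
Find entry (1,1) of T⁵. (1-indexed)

tr T = 1 and det T = -2, so the characteristic polynomial is λ² − (1)λ + (-2) with roots -1 and 2.
Eigenvectors give P = [[1, -2], [1, -3]] with P⁻¹ = [[3, -2], [1, -1]], and T = P·diag(-1, 2)·P⁻¹.
Then T⁵ = P·diag(-1, 32)·P⁻¹ = [[-1, -64], [-1, -96]] · [[3, -2], [1, -1]] = [[-67, 66], [-99, 98]].

-67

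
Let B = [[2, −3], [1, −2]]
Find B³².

B² = I (check: tr B = 0 and det B = −1), so B³² = I since 32 is even.

[[1, 0], [0, 1]]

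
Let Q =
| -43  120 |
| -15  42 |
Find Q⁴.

[[601, -1560], [195, -504]]

tr Q = -1 and det Q = -6, so the characteristic polynomial is λ² − (-1)λ + (-6) with roots -3 and 2.
Eigenvectors give P = [[3, -8], [1, -3]] with P⁻¹ = [[3, -8], [1, -3]], and Q = P·diag(-3, 2)·P⁻¹.
Then Q⁴ = P·diag(81, 16)·P⁻¹ = [[243, -128], [81, -48]] · [[3, -8], [1, -3]] = [[601, -1560], [195, -504]].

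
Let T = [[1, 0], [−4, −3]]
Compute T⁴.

tr T = −2 and det T = −3, so the characteristic polynomial is λ² − (−2)λ + (−3) with roots −3 and 1.
Eigenvectors give P = [[0, −1], [1, 1]] with P⁻¹ = [[1, 1], [−1, 0]], and T = P·diag(−3, 1)·P⁻¹.
Then T⁴ = P·diag(81, 1)·P⁻¹ = [[0, −1], [81, 1]] · [[1, 1], [−1, 0]] = [[1, 0], [80, 81]].

[[1, 0], [80, 81]]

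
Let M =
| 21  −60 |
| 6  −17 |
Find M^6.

tr M = 4 and det M = 3, so the characteristic polynomial is λ² − (4)λ + (3) with roots 3 and 1.
Eigenvectors give P = [[10, 3], [3, 1]] with P⁻¹ = [[1, −3], [−3, 10]], and M = P·diag(3, 1)·P⁻¹.
Then M^6 = P·diag(729, 1)·P⁻¹ = [[7290, 3], [2187, 1]] · [[1, −3], [−3, 10]] = [[7281, −21840], [2184, −6551]].

[[7281, −21840], [2184, −6551]]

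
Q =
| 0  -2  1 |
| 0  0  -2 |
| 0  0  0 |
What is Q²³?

[[0, 0, 0], [0, 0, 0], [0, 0, 0]]

Q is strictly triangular, hence nilpotent: Q³ = 0, so Q²³ = 0.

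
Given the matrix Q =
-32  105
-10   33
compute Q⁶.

tr Q = 1 and det Q = -6, so the characteristic polynomial is λ² − (1)λ + (-6) with roots -2 and 3.
Eigenvectors give P = [[7, 3], [2, 1]] with P⁻¹ = [[1, -3], [-2, 7]], and Q = P·diag(-2, 3)·P⁻¹.
Then Q⁶ = P·diag(64, 729)·P⁻¹ = [[448, 2187], [128, 729]] · [[1, -3], [-2, 7]] = [[-3926, 13965], [-1330, 4719]].

[[-3926, 13965], [-1330, 4719]]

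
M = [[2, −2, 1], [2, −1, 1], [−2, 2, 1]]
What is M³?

[[−6, 6, −1], [−6, 5, 1], [2, 2, 3]]

M² = [[−2, 0, 1], [0, −1, 2], [−2, 4, 1]]
M³ = [[−6, 6, −1], [−6, 5, 1], [2, 2, 3]]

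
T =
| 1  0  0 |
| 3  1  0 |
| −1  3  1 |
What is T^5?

T = I + N where N = [[0, 0, 0], [3, 0, 0], [−1, 3, 0]] is strictly lower-triangular, so N^3 = 0.
(I + N)^5 = I + 5·N + 10·N^2 = [[1, 0, 0], [15, 1, 0], [85, 15, 1]].

[[1, 0, 0], [15, 1, 0], [85, 15, 1]]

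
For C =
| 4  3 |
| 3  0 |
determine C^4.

C^2 = [[25, 12], [12, 9]]
C^3 = [[136, 75], [75, 36]]
C^4 = [[769, 408], [408, 225]]

[[769, 408], [408, 225]]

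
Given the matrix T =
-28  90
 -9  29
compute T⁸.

tr T = 1 and det T = -2, so the characteristic polynomial is λ² − (1)λ + (-2) with roots -1 and 2.
Eigenvectors give P = [[-10, -3], [-3, -1]] with P⁻¹ = [[-1, 3], [3, -10]], and T = P·diag(-1, 2)·P⁻¹.
Then T⁸ = P·diag(1, 256)·P⁻¹ = [[-10, -768], [-3, -256]] · [[-1, 3], [3, -10]] = [[-2294, 7650], [-765, 2551]].

[[-2294, 7650], [-765, 2551]]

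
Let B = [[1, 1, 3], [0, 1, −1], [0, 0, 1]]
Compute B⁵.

B = I + N where N = [[0, 1, 3], [0, 0, −1], [0, 0, 0]] is strictly upper-triangular, so N³ = 0.
(I + N)⁵ = I + 5·N + 10·N² = [[1, 5, 5], [0, 1, −5], [0, 0, 1]].

[[1, 5, 5], [0, 1, −5], [0, 0, 1]]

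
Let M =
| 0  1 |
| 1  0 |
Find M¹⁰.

M² = I (check: tr M = 0 and det M = -1), so M¹⁰ = I since 10 is even.

[[1, 0], [0, 1]]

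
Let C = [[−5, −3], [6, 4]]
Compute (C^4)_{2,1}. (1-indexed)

−30

tr C = −1 and det C = −2, so the characteristic polynomial is λ² − (−1)λ + (−2) with roots −2 and 1.
Eigenvectors give P = [[1, 1], [−1, −2]] with P⁻¹ = [[2, 1], [−1, −1]], and C = P·diag(−2, 1)·P⁻¹.
Then C^4 = P·diag(16, 1)·P⁻¹ = [[16, 1], [−16, −2]] · [[2, 1], [−1, −1]] = [[31, 15], [−30, −14]].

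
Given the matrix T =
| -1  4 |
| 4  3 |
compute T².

[[17, 8], [8, 25]]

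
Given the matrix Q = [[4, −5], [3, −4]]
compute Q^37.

[[4, −5], [3, −4]]

Q² = I (check: tr Q = 0 and det Q = −1), so Q^37 = Q since 37 is odd.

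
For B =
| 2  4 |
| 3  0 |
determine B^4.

[[304, 224], [168, 192]]

B^2 = [[16, 8], [6, 12]]
B^3 = [[56, 64], [48, 24]]
B^4 = [[304, 224], [168, 192]]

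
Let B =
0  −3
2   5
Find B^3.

[[−30, −57], [38, 65]]

tr B = 5 and det B = 6, so the characteristic polynomial is λ² − (5)λ + (6) with roots 2 and 3.
Eigenvectors give P = [[3, 1], [−2, −1]] with P⁻¹ = [[1, 1], [−2, −3]], and B = P·diag(2, 3)·P⁻¹.
Then B^3 = P·diag(8, 27)·P⁻¹ = [[24, 27], [−16, −27]] · [[1, 1], [−2, −3]] = [[−30, −57], [38, 65]].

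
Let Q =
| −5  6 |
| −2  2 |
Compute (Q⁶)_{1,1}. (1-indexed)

tr Q = −3 and det Q = 2, so the characteristic polynomial is λ² − (−3)λ + (2) with roots −1 and −2.
Eigenvectors give P = [[−3, 2], [−2, 1]] with P⁻¹ = [[1, −2], [2, −3]], and Q = P·diag(−1, −2)·P⁻¹.
Then Q⁶ = P·diag(1, 64)·P⁻¹ = [[−3, 128], [−2, 64]] · [[1, −2], [2, −3]] = [[253, −378], [126, −188]].

253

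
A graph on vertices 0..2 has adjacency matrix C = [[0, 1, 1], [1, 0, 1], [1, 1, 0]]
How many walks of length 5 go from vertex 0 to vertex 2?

11

The number of length-5 walks from vertex 0 to vertex 2 is entry (0,2) of C^5, where C is the adjacency matrix.
C^2 = [[2, 1, 1], [1, 2, 1], [1, 1, 2]]
C^3 = [[2, 3, 3], [3, 2, 3], [3, 3, 2]]
C^4 = [[6, 5, 5], [5, 6, 5], [5, 5, 6]]
C^5 = [[10, 11, 11], [11, 10, 11], [11, 11, 10]]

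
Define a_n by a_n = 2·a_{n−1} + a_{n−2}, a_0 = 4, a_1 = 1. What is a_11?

15253

With companion matrix A = [[2, 1], [1, 0]], [a_n, a_{n−1}]ᵀ = A·[a_{n−1}, a_{n−2}]ᵀ, so [a_11, a_10]ᵀ = A^10·[a_1, a_0]ᵀ.
A^10 = [[5741, 2378], [2378, 985]], giving [a_11, a_10]ᵀ = [[15253], [6318]].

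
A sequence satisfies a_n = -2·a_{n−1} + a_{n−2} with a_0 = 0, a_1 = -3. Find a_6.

210

With companion matrix B = [[-2, 1], [1, 0]], [a_n, a_{n−1}]ᵀ = B·[a_{n−1}, a_{n−2}]ᵀ, so [a_6, a_5]ᵀ = B⁵·[a_1, a_0]ᵀ.
B⁵ = [[-70, 29], [29, -12]], giving [a_6, a_5]ᵀ = [[210], [-87]].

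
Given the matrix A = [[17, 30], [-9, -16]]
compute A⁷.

[[773, 1290], [-387, -646]]

tr A = 1 and det A = -2, so the characteristic polynomial is λ² − (1)λ + (-2) with roots 2 and -1.
Eigenvectors give P = [[-2, -5], [1, 3]] with P⁻¹ = [[-3, -5], [1, 2]], and A = P·diag(2, -1)·P⁻¹.
Then A⁷ = P·diag(128, -1)·P⁻¹ = [[-256, 5], [128, -3]] · [[-3, -5], [1, 2]] = [[773, 1290], [-387, -646]].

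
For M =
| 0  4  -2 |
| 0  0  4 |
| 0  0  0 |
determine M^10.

[[0, 0, 0], [0, 0, 0], [0, 0, 0]]

M is strictly triangular, hence nilpotent: M^3 = 0, so M^10 = 0.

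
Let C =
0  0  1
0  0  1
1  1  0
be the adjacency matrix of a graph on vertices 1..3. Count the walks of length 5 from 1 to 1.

The number of length-5 walks from vertex 1 to vertex 1 is entry (1,1) of C^5, where C is the adjacency matrix.
C^2 = [[1, 1, 0], [1, 1, 0], [0, 0, 2]]
C^3 = [[0, 0, 2], [0, 0, 2], [2, 2, 0]]
C^4 = [[2, 2, 0], [2, 2, 0], [0, 0, 4]]
C^5 = [[0, 0, 4], [0, 0, 4], [4, 4, 0]]

0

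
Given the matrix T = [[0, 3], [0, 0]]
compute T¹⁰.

T is strictly triangular, hence nilpotent: T² = 0, so T¹⁰ = 0.

[[0, 0], [0, 0]]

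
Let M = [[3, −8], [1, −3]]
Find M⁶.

[[1, 0], [0, 1]]

M² = I (check: tr M = 0 and det M = −1), so M⁶ = I since 6 is even.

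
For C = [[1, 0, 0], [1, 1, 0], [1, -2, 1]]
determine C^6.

[[1, 0, 0], [6, 1, 0], [-24, -12, 1]]

C = I + N where N = [[0, 0, 0], [1, 0, 0], [1, -2, 0]] is strictly lower-triangular, so N^3 = 0.
(I + N)^6 = I + 6·N + 15·N^2 = [[1, 0, 0], [6, 1, 0], [-24, -12, 1]].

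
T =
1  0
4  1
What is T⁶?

T = I + N where N = [[0, 0], [4, 0]] is strictly lower-triangular, so N² = 0.
(I + N)⁶ = I + 6·N = [[1, 0], [24, 1]].

[[1, 0], [24, 1]]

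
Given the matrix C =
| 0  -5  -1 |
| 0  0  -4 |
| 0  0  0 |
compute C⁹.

[[0, 0, 0], [0, 0, 0], [0, 0, 0]]

C is strictly triangular, hence nilpotent: C³ = 0, so C⁹ = 0.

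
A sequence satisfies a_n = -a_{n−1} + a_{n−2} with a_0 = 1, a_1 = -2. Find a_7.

-34

With companion matrix M = [[-1, 1], [1, 0]], [a_n, a_{n−1}]ᵀ = M·[a_{n−1}, a_{n−2}]ᵀ, so [a_7, a_6]ᵀ = M⁶·[a_1, a_0]ᵀ.
M⁶ = [[13, -8], [-8, 5]], giving [a_7, a_6]ᵀ = [[-34], [21]].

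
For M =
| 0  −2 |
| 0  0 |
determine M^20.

[[0, 0], [0, 0]]

M is strictly triangular, hence nilpotent: M^2 = 0, so M^20 = 0.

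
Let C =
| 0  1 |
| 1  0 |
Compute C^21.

C² = I (check: tr C = 0 and det C = −1), so C^21 = C since 21 is odd.

[[0, 1], [1, 0]]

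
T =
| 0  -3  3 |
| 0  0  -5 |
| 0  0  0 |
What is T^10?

[[0, 0, 0], [0, 0, 0], [0, 0, 0]]

T is strictly triangular, hence nilpotent: T^3 = 0, so T^10 = 0.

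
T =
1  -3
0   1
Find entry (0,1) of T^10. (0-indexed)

-30

T = I + N where N = [[0, -3], [0, 0]] is strictly upper-triangular, so N^2 = 0.
(I + N)^10 = I + 10·N = [[1, -30], [0, 1]].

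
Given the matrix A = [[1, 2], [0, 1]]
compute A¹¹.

A = I + N where N = [[0, 2], [0, 0]] is strictly upper-triangular, so N² = 0.
(I + N)¹¹ = I + 11·N = [[1, 22], [0, 1]].

[[1, 22], [0, 1]]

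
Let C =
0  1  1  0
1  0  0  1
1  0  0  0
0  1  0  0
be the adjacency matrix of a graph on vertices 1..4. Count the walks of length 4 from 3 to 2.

3

The number of length-4 walks from vertex 3 to vertex 2 is entry (3,2) of C⁴, where C is the adjacency matrix.
C² = [[2, 0, 0, 1], [0, 2, 1, 0], [0, 1, 1, 0], [1, 0, 0, 1]]
C³ = [[0, 3, 2, 0], [3, 0, 0, 2], [2, 0, 0, 1], [0, 2, 1, 0]]
C⁴ = [[5, 0, 0, 3], [0, 5, 3, 0], [0, 3, 2, 0], [3, 0, 0, 2]]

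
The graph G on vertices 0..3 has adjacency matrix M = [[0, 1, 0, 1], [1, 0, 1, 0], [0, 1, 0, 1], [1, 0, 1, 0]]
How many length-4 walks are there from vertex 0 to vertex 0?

8

The number of length-4 walks from vertex 0 to vertex 0 is entry (0,0) of M^4, where M is the adjacency matrix.
M^2 = [[2, 0, 2, 0], [0, 2, 0, 2], [2, 0, 2, 0], [0, 2, 0, 2]]
M^3 = [[0, 4, 0, 4], [4, 0, 4, 0], [0, 4, 0, 4], [4, 0, 4, 0]]
M^4 = [[8, 0, 8, 0], [0, 8, 0, 8], [8, 0, 8, 0], [0, 8, 0, 8]]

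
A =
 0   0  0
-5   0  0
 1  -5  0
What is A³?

[[0, 0, 0], [0, 0, 0], [0, 0, 0]]

A is strictly triangular, hence nilpotent: A³ = 0, so A³ = 0.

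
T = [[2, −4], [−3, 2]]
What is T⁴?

T² = [[16, −16], [−12, 16]]
T³ = [[80, −96], [−72, 80]]
T⁴ = [[448, −512], [−384, 448]]

[[448, −512], [−384, 448]]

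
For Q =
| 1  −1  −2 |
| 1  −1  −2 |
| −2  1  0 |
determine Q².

[[4, −2, 0], [4, −2, 0], [−1, 1, 2]]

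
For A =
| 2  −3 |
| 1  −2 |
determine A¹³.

[[2, −3], [1, −2]]

A² = I (check: tr A = 0 and det A = −1), so A¹³ = A since 13 is odd.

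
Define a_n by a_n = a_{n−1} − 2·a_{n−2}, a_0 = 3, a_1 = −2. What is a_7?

−44

With companion matrix A = [[1, −2], [1, 0]], [a_n, a_{n−1}]ᵀ = A·[a_{n−1}, a_{n−2}]ᵀ, so [a_7, a_6]ᵀ = A⁶·[a_1, a_0]ᵀ.
A⁶ = [[7, −10], [5, 2]], giving [a_7, a_6]ᵀ = [[−44], [−4]].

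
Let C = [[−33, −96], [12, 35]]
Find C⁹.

tr C = 2 and det C = −3, so the characteristic polynomial is λ² − (2)λ + (−3) with roots 3 and −1.
Eigenvectors give P = [[−8, −3], [3, 1]] with P⁻¹ = [[1, 3], [−3, −8]], and C = P·diag(3, −1)·P⁻¹.
Then C⁹ = P·diag(19683, −1)·P⁻¹ = [[−157464, 3], [59049, −1]] · [[1, 3], [−3, −8]] = [[−157473, −472416], [59052, 177155]].

[[−157473, −472416], [59052, 177155]]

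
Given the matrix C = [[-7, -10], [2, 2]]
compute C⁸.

[[31781, 63050], [-12610, -24964]]

tr C = -5 and det C = 6, so the characteristic polynomial is λ² − (-5)λ + (6) with roots -3 and -2.
Eigenvectors give P = [[5, -2], [-2, 1]] with P⁻¹ = [[1, 2], [2, 5]], and C = P·diag(-3, -2)·P⁻¹.
Then C⁸ = P·diag(6561, 256)·P⁻¹ = [[32805, -512], [-13122, 256]] · [[1, 2], [2, 5]] = [[31781, 63050], [-12610, -24964]].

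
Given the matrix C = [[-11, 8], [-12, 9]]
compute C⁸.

[[19681, -13120], [19680, -13119]]

tr C = -2 and det C = -3, so the characteristic polynomial is λ² − (-2)λ + (-3) with roots -3 and 1.
Eigenvectors give P = [[1, -2], [1, -3]] with P⁻¹ = [[3, -2], [1, -1]], and C = P·diag(-3, 1)·P⁻¹.
Then C⁸ = P·diag(6561, 1)·P⁻¹ = [[6561, -2], [6561, -3]] · [[3, -2], [1, -1]] = [[19681, -13120], [19680, -13119]].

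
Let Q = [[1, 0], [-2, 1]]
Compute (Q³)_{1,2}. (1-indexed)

0

Q = I + N where N = [[0, 0], [-2, 0]] is strictly lower-triangular, so N² = 0.
(I + N)³ = I + 3·N = [[1, 0], [-6, 1]].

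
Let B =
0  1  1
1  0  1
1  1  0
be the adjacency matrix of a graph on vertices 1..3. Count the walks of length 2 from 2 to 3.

1

The number of length-2 walks from vertex 2 to vertex 3 is entry (2,3) of B^2, where B is the adjacency matrix.
B^2 = [[2, 1, 1], [1, 2, 1], [1, 1, 2]]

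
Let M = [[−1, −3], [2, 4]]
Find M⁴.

[[−29, −45], [30, 46]]

tr M = 3 and det M = 2, so the characteristic polynomial is λ² − (3)λ + (2) with roots 1 and 2.
Eigenvectors give P = [[−3, 1], [2, −1]] with P⁻¹ = [[−1, −1], [−2, −3]], and M = P·diag(1, 2)·P⁻¹.
Then M⁴ = P·diag(1, 16)·P⁻¹ = [[−3, 16], [2, −16]] · [[−1, −1], [−2, −3]] = [[−29, −45], [30, 46]].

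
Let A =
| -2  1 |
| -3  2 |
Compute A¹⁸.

A² = I (check: tr A = 0 and det A = -1), so A¹⁸ = I since 18 is even.

[[1, 0], [0, 1]]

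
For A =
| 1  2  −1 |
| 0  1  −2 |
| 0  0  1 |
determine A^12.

A = I + N where N = [[0, 2, −1], [0, 0, −2], [0, 0, 0]] is strictly upper-triangular, so N^3 = 0.
(I + N)^12 = I + 12·N + 66·N^2 = [[1, 24, −276], [0, 1, −24], [0, 0, 1]].

[[1, 24, −276], [0, 1, −24], [0, 0, 1]]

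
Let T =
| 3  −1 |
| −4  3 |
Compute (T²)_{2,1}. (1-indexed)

−24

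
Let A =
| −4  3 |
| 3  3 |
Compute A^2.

[[25, −3], [−3, 18]]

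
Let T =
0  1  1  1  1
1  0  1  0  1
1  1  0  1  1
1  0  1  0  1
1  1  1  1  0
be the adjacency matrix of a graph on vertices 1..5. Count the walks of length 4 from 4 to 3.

The number of length-4 walks from vertex 4 to vertex 3 is entry (4,3) of T⁴, where T is the adjacency matrix.
T² = [[4, 2, 3, 2, 3], [2, 3, 2, 3, 2], [3, 2, 4, 2, 3], [2, 3, 2, 3, 2], [3, 2, 3, 2, 4]]
T³ = [[10, 10, 11, 10, 11], [10, 6, 10, 6, 10], [11, 10, 10, 10, 11], [10, 6, 10, 6, 10], [11, 10, 11, 10, 10]]
T⁴ = [[42, 32, 41, 32, 41], [32, 30, 32, 30, 32], [41, 32, 42, 32, 41], [32, 30, 32, 30, 32], [41, 32, 41, 32, 42]]

32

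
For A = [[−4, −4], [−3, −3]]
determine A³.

[[−196, −196], [−147, −147]]

A² = [[28, 28], [21, 21]]
A³ = [[−196, −196], [−147, −147]]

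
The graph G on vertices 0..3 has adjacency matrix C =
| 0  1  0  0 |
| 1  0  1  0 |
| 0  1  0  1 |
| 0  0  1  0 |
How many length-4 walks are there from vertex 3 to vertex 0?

0

The number of length-4 walks from vertex 3 to vertex 0 is entry (3,0) of C^4, where C is the adjacency matrix.
C^2 = [[1, 0, 1, 0], [0, 2, 0, 1], [1, 0, 2, 0], [0, 1, 0, 1]]
C^3 = [[0, 2, 0, 1], [2, 0, 3, 0], [0, 3, 0, 2], [1, 0, 2, 0]]
C^4 = [[2, 0, 3, 0], [0, 5, 0, 3], [3, 0, 5, 0], [0, 3, 0, 2]]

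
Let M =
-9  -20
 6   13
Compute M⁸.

tr M = 4 and det M = 3, so the characteristic polynomial is λ² − (4)λ + (3) with roots 3 and 1.
Eigenvectors give P = [[-5, -2], [3, 1]] with P⁻¹ = [[1, 2], [-3, -5]], and M = P·diag(3, 1)·P⁻¹.
Then M⁸ = P·diag(6561, 1)·P⁻¹ = [[-32805, -2], [19683, 1]] · [[1, 2], [-3, -5]] = [[-32799, -65600], [19680, 39361]].

[[-32799, -65600], [19680, 39361]]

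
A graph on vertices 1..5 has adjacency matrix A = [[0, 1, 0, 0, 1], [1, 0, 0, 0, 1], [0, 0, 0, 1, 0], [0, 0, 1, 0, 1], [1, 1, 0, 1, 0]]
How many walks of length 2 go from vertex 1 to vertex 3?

The number of length-2 walks from vertex 1 to vertex 3 is entry (1,3) of A², where A is the adjacency matrix.
A² = [[2, 1, 0, 1, 1], [1, 2, 0, 1, 1], [0, 0, 1, 0, 1], [1, 1, 0, 2, 0], [1, 1, 1, 0, 3]]

0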